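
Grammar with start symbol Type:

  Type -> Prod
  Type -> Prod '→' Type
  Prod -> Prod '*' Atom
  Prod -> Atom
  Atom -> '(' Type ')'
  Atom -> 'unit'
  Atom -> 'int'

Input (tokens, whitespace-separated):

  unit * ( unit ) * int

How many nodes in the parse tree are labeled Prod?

4

[Type [Prod [Prod [Prod [Atom unit]] * [Atom ( [Type [Prod [Atom unit]]] )]] * [Atom int]]]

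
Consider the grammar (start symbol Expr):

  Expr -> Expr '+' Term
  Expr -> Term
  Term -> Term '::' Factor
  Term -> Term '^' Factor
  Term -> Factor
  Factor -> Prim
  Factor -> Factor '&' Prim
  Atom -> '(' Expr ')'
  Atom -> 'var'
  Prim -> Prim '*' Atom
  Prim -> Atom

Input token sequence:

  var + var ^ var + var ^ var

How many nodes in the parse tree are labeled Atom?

[Expr [Expr [Expr [Term [Factor [Prim [Atom var]]]]] + [Term [Term [Factor [Prim [Atom var]]]] ^ [Factor [Prim [Atom var]]]]] + [Term [Term [Factor [Prim [Atom var]]]] ^ [Factor [Prim [Atom var]]]]]

5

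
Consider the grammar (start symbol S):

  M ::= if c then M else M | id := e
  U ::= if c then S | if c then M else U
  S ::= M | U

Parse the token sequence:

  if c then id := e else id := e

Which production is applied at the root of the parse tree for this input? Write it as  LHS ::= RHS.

[S [M if c then [M id := e] else [M id := e]]]

S ::= M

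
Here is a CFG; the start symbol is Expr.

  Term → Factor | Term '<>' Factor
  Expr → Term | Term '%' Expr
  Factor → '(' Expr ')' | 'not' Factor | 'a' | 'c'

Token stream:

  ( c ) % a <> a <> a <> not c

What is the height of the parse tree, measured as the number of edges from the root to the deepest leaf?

[Expr [Term [Factor ( [Expr [Term [Factor c]]] )]] % [Expr [Term [Term [Term [Term [Factor a]] <> [Factor a]] <> [Factor a]] <> [Factor not [Factor c]]]]]

7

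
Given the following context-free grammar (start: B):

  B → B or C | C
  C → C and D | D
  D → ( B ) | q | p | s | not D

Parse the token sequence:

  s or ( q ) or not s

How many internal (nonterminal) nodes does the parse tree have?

[B [B [B [C [D s]]] or [C [D ( [B [C [D q]]] )]]] or [C [D not [D s]]]]

13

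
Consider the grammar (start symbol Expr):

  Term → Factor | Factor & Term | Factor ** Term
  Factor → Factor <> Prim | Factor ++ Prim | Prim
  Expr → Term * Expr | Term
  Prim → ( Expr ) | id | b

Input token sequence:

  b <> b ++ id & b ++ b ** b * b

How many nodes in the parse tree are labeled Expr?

2

[Expr [Term [Factor [Factor [Factor [Prim b]] <> [Prim b]] ++ [Prim id]] & [Term [Factor [Factor [Prim b]] ++ [Prim b]] ** [Term [Factor [Prim b]]]]] * [Expr [Term [Factor [Prim b]]]]]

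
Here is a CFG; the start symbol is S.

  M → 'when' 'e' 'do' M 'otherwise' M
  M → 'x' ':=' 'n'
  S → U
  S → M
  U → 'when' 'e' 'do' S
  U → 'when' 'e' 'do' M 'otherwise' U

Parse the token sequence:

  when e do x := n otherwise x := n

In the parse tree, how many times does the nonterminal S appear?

[S [M when e do [M x := n] otherwise [M x := n]]]

1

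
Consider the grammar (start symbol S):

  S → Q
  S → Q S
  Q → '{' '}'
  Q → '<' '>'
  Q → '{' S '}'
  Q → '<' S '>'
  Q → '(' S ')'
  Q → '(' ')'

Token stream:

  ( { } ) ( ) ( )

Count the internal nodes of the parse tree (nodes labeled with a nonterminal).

[S [Q ( [S [Q { }]] )] [S [Q ( )] [S [Q ( )]]]]

8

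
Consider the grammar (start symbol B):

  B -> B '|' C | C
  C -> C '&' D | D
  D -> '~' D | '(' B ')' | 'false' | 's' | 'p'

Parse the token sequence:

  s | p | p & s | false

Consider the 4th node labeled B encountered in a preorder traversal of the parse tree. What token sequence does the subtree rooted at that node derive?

[B [B [B [B [C [D s]]] | [C [D p]]] | [C [C [D p]] & [D s]]] | [C [D false]]]

s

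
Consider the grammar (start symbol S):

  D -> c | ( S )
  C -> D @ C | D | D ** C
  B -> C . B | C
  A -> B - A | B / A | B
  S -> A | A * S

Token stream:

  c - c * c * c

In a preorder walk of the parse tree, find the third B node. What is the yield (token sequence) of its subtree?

c

[S [A [B [C [D c]]] - [A [B [C [D c]]]]] * [S [A [B [C [D c]]]] * [S [A [B [C [D c]]]]]]]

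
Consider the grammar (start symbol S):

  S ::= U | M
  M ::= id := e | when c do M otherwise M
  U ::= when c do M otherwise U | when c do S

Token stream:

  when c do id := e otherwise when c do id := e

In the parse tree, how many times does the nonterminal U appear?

2

[S [U when c do [M id := e] otherwise [U when c do [S [M id := e]]]]]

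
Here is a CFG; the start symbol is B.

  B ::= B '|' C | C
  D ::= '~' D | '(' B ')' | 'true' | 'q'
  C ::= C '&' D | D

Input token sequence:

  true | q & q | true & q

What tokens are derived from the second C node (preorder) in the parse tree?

[B [B [B [C [D true]]] | [C [C [D q]] & [D q]]] | [C [C [D true]] & [D q]]]

q & q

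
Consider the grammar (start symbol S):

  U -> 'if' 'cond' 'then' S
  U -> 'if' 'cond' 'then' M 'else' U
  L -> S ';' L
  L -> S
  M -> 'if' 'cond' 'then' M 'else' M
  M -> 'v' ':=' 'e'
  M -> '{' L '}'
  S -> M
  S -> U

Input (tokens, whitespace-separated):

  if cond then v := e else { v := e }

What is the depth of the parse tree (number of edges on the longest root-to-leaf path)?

6

[S [M if cond then [M v := e] else [M { [L [S [M v := e]]] }]]]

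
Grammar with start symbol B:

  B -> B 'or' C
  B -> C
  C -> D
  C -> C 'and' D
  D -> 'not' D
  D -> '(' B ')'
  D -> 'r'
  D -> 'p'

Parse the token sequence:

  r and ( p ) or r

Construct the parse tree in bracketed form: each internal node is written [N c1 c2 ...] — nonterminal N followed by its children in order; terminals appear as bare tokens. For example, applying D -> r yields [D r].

[B [B [C [C [D r]] and [D ( [B [C [D p]]] )]]] or [C [D r]]]

B
B or C
C or C
C and D or C
D and D or C
r and D or C
r and ( B ) or C
r and ( C ) or C
r and ( D ) or C
r and ( p ) or C
r and ( p ) or D
r and ( p ) or r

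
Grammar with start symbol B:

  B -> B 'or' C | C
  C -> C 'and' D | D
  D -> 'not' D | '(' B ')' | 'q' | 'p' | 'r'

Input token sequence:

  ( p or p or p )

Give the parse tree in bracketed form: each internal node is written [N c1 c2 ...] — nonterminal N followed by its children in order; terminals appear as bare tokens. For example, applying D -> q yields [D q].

B
C
D
( B )
( B or C )
( B or C or C )
( C or C or C )
( D or C or C )
( p or C or C )
( p or D or C )
( p or p or C )
( p or p or D )
( p or p or p )

[B [C [D ( [B [B [B [C [D p]]] or [C [D p]]] or [C [D p]]] )]]]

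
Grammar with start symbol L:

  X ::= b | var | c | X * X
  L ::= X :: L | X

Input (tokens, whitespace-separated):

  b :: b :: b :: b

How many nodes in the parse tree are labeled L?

[L [X b] :: [L [X b] :: [L [X b] :: [L [X b]]]]]

4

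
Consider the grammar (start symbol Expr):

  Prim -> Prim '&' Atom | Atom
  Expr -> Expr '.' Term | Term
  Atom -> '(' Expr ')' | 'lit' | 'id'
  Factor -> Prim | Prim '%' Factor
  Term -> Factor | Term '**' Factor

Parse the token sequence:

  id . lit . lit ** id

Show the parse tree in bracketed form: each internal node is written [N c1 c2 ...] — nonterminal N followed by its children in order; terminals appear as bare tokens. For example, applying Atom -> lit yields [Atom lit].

[Expr [Expr [Expr [Term [Factor [Prim [Atom id]]]]] . [Term [Factor [Prim [Atom lit]]]]] . [Term [Term [Factor [Prim [Atom lit]]]] ** [Factor [Prim [Atom id]]]]]

Expr
Expr . Term
Expr . Term . Term
Term . Term . Term
Factor . Term . Term
Prim . Term . Term
Atom . Term . Term
id . Term . Term
id . Factor . Term
id . Prim . Term
id . Atom . Term
id . lit . Term
id . lit . Term ** Factor
id . lit . Factor ** Factor
id . lit . Prim ** Factor
id . lit . Atom ** Factor
id . lit . lit ** Factor
id . lit . lit ** Prim
id . lit . lit ** Atom
id . lit . lit ** id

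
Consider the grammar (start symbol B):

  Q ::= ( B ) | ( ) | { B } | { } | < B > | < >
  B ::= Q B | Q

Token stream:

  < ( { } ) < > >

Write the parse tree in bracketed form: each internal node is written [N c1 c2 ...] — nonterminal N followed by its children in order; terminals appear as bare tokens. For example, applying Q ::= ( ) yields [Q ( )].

B
Q
< B >
< Q B >
< ( B ) B >
< ( Q ) B >
< ( { } ) B >
< ( { } ) Q >
< ( { } ) < > >

[B [Q < [B [Q ( [B [Q { }]] )] [B [Q < >]]] >]]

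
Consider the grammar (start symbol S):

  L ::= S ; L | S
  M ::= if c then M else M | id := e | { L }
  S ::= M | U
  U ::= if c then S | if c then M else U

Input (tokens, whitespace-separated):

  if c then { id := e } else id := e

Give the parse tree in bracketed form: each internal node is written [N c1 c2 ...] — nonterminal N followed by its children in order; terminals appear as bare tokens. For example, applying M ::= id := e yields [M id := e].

[S [M if c then [M { [L [S [M id := e]]] }] else [M id := e]]]

S
M
if c then M else M
if c then { L } else M
if c then { S } else M
if c then { M } else M
if c then { id := e } else M
if c then { id := e } else id := e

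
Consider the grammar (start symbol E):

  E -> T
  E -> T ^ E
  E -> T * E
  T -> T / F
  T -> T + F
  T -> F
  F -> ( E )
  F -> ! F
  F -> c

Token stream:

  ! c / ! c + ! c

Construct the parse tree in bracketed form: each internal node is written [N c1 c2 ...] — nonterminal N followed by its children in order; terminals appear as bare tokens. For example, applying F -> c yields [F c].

E
T
T + F
T / F + F
F / F + F
! F / F + F
! c / F + F
! c / ! F + F
! c / ! c + F
! c / ! c + ! F
! c / ! c + ! c

[E [T [T [T [F ! [F c]]] / [F ! [F c]]] + [F ! [F c]]]]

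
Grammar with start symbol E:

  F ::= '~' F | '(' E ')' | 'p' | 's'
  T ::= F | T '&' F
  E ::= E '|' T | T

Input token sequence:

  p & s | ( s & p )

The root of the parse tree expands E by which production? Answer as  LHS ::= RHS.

E ::= E '|' T

[E [E [T [T [F p]] & [F s]]] | [T [F ( [E [T [T [F s]] & [F p]]] )]]]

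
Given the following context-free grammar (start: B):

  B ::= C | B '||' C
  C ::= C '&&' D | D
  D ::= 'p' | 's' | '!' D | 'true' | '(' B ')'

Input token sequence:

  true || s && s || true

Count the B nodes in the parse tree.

3

[B [B [B [C [D true]]] || [C [C [D s]] && [D s]]] || [C [D true]]]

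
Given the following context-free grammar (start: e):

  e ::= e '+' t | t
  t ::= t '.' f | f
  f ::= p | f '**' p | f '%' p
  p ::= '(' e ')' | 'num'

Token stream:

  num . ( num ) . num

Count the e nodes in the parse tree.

2

[e [t [t [t [f [p num]]] . [f [p ( [e [t [f [p num]]]] )]]] . [f [p num]]]]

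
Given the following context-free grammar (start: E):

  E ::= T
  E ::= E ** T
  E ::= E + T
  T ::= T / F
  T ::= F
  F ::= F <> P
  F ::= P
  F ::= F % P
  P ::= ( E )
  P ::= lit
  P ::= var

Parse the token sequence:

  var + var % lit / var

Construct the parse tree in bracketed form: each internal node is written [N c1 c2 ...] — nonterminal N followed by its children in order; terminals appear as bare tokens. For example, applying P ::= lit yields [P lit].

[E [E [T [F [P var]]]] + [T [T [F [F [P var]] % [P lit]]] / [F [P var]]]]

E
E + T
T + T
F + T
P + T
var + T
var + T / F
var + F / F
var + F % P / F
var + P % P / F
var + var % P / F
var + var % lit / F
var + var % lit / P
var + var % lit / var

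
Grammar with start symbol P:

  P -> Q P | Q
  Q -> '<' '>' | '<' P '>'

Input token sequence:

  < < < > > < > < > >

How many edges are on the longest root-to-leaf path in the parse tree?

6

[P [Q < [P [Q < [P [Q < >]] >] [P [Q < >] [P [Q < >]]]] >]]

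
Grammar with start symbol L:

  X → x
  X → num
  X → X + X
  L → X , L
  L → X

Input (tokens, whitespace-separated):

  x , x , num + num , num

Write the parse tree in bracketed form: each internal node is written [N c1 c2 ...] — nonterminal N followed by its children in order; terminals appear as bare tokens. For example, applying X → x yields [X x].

L
X , L
x , L
x , X , L
x , x , L
x , x , X , L
x , x , X + X , L
x , x , num + X , L
x , x , num + num , L
x , x , num + num , X
x , x , num + num , num

[L [X x] , [L [X x] , [L [X [X num] + [X num]] , [L [X num]]]]]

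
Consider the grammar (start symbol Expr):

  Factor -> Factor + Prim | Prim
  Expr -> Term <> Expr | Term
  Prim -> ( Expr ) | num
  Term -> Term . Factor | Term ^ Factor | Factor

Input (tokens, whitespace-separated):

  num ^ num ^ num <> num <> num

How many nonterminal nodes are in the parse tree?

[Expr [Term [Term [Term [Factor [Prim num]]] ^ [Factor [Prim num]]] ^ [Factor [Prim num]]] <> [Expr [Term [Factor [Prim num]]] <> [Expr [Term [Factor [Prim num]]]]]]

18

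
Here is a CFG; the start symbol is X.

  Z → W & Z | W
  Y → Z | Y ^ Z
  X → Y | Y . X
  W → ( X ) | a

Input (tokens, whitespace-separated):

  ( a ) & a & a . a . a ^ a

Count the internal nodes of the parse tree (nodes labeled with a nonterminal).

23

[X [Y [Z [W ( [X [Y [Z [W a]]]] )] & [Z [W a] & [Z [W a]]]]] . [X [Y [Z [W a]]] . [X [Y [Y [Z [W a]]] ^ [Z [W a]]]]]]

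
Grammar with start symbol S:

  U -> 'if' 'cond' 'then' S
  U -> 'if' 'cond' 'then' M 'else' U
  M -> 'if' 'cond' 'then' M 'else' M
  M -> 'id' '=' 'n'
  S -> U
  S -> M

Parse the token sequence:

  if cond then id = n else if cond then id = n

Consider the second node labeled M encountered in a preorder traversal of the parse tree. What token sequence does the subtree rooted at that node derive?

id = n

[S [U if cond then [M id = n] else [U if cond then [S [M id = n]]]]]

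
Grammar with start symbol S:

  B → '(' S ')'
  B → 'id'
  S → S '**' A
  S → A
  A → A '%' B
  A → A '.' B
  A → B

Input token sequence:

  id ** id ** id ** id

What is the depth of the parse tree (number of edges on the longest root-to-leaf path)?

6

[S [S [S [S [A [B id]]] ** [A [B id]]] ** [A [B id]]] ** [A [B id]]]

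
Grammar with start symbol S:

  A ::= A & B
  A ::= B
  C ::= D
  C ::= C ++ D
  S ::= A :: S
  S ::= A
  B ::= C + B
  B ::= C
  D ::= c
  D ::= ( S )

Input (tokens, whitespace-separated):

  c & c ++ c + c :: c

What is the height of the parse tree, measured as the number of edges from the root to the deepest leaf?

6

[S [A [A [B [C [D c]]]] & [B [C [C [D c]] ++ [D c]] + [B [C [D c]]]]] :: [S [A [B [C [D c]]]]]]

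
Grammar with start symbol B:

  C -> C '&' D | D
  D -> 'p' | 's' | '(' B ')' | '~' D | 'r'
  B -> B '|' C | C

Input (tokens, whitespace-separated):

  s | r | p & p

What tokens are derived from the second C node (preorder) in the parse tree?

[B [B [B [C [D s]]] | [C [D r]]] | [C [C [D p]] & [D p]]]

r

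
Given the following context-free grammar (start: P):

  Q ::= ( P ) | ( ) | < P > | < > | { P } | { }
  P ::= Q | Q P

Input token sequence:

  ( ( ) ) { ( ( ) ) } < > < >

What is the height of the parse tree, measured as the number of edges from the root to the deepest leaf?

7

[P [Q ( [P [Q ( )]] )] [P [Q { [P [Q ( [P [Q ( )]] )]] }] [P [Q < >] [P [Q < >]]]]]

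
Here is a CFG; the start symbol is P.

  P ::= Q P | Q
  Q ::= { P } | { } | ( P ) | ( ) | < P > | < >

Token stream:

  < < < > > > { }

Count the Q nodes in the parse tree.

[P [Q < [P [Q < [P [Q < >]] >]] >] [P [Q { }]]]

4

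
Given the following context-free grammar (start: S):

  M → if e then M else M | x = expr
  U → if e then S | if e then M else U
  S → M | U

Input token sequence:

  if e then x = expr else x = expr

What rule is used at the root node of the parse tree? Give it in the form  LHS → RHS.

[S [M if e then [M x = expr] else [M x = expr]]]

S → M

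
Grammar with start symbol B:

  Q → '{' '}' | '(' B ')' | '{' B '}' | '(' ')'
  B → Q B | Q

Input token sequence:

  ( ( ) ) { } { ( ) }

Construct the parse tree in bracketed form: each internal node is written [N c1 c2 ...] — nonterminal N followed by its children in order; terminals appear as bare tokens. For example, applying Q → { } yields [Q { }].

B
Q B
( B ) B
( Q ) B
( ( ) ) B
( ( ) ) Q B
( ( ) ) { } B
( ( ) ) { } Q
( ( ) ) { } { B }
( ( ) ) { } { Q }
( ( ) ) { } { ( ) }

[B [Q ( [B [Q ( )]] )] [B [Q { }] [B [Q { [B [Q ( )]] }]]]]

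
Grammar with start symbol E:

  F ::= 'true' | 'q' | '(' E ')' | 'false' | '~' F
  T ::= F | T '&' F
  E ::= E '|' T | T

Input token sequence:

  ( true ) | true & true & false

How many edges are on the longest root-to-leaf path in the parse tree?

[E [E [T [F ( [E [T [F true]]] )]]] | [T [T [T [F true]] & [F true]] & [F false]]]

7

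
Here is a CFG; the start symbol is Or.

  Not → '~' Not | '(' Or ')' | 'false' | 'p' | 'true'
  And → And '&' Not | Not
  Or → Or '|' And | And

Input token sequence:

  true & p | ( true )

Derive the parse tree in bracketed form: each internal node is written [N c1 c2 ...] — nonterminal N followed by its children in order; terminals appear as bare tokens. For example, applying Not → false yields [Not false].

[Or [Or [And [And [Not true]] & [Not p]]] | [And [Not ( [Or [And [Not true]]] )]]]

Or
Or | And
And | And
And & Not | And
Not & Not | And
true & Not | And
true & p | And
true & p | Not
true & p | ( Or )
true & p | ( And )
true & p | ( Not )
true & p | ( true )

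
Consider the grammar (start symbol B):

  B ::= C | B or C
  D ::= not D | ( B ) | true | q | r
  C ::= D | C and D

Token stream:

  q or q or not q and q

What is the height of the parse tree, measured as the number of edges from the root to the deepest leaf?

5

[B [B [B [C [D q]]] or [C [D q]]] or [C [C [D not [D q]]] and [D q]]]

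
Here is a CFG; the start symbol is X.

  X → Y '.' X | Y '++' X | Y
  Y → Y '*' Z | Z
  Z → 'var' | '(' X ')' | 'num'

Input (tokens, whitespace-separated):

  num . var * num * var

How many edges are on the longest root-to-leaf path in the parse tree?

6

[X [Y [Z num]] . [X [Y [Y [Y [Z var]] * [Z num]] * [Z var]]]]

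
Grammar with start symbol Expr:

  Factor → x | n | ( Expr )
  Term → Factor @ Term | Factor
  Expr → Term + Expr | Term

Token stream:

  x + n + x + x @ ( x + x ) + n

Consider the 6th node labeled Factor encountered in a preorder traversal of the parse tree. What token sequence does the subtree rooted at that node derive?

[Expr [Term [Factor x]] + [Expr [Term [Factor n]] + [Expr [Term [Factor x]] + [Expr [Term [Factor x] @ [Term [Factor ( [Expr [Term [Factor x]] + [Expr [Term [Factor x]]]] )]]] + [Expr [Term [Factor n]]]]]]]

x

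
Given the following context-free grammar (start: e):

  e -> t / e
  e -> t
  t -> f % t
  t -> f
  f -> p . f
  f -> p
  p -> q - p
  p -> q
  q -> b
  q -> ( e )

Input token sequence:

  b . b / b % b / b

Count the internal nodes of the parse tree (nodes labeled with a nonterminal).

22

[e [t [f [p [q b]] . [f [p [q b]]]]] / [e [t [f [p [q b]]] % [t [f [p [q b]]]]] / [e [t [f [p [q b]]]]]]]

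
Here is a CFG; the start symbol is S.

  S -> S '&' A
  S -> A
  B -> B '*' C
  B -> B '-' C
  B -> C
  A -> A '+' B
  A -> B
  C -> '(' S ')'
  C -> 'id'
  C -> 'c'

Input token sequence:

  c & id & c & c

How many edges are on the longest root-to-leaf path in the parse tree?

[S [S [S [S [A [B [C c]]]] & [A [B [C id]]]] & [A [B [C c]]]] & [A [B [C c]]]]

7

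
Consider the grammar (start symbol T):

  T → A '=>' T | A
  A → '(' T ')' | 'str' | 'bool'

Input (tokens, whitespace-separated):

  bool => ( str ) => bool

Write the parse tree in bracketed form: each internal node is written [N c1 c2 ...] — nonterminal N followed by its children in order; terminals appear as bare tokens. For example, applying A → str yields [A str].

T
A => T
bool => T
bool => A => T
bool => ( T ) => T
bool => ( A ) => T
bool => ( str ) => T
bool => ( str ) => A
bool => ( str ) => bool

[T [A bool] => [T [A ( [T [A str]] )] => [T [A bool]]]]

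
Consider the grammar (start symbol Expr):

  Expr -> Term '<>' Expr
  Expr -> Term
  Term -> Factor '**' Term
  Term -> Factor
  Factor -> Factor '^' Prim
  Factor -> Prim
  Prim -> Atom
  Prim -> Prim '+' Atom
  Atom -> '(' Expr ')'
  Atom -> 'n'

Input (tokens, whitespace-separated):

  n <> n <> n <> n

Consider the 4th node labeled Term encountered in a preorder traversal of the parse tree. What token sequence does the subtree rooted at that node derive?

n

[Expr [Term [Factor [Prim [Atom n]]]] <> [Expr [Term [Factor [Prim [Atom n]]]] <> [Expr [Term [Factor [Prim [Atom n]]]] <> [Expr [Term [Factor [Prim [Atom n]]]]]]]]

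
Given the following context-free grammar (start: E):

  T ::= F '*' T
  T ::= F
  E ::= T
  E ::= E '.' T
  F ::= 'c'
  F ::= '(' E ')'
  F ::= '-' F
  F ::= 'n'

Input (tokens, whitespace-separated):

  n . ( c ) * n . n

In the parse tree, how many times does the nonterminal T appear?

[E [E [E [T [F n]]] . [T [F ( [E [T [F c]]] )] * [T [F n]]]] . [T [F n]]]

5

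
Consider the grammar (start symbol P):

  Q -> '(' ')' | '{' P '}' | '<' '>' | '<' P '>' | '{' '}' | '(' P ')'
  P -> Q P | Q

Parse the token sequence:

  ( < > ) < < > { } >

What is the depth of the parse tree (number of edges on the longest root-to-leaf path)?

6

[P [Q ( [P [Q < >]] )] [P [Q < [P [Q < >] [P [Q { }]]] >]]]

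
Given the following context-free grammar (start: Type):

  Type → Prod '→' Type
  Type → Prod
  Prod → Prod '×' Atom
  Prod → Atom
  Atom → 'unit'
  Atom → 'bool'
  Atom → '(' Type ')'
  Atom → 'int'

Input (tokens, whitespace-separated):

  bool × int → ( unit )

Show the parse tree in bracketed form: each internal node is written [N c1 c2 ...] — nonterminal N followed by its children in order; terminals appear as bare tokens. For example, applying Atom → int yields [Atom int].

[Type [Prod [Prod [Atom bool]] × [Atom int]] → [Type [Prod [Atom ( [Type [Prod [Atom unit]]] )]]]]

Type
Prod → Type
Prod × Atom → Type
Atom × Atom → Type
bool × Atom → Type
bool × int → Type
bool × int → Prod
bool × int → Atom
bool × int → ( Type )
bool × int → ( Prod )
bool × int → ( Atom )
bool × int → ( unit )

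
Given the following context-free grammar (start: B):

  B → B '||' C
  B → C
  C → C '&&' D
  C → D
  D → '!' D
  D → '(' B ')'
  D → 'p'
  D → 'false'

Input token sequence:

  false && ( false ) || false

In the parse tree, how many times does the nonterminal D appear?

4

[B [B [C [C [D false]] && [D ( [B [C [D false]]] )]]] || [C [D false]]]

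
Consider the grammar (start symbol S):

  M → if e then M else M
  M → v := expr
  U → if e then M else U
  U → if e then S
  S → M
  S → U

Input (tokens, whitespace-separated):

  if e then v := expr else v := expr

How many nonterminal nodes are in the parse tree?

4

[S [M if e then [M v := expr] else [M v := expr]]]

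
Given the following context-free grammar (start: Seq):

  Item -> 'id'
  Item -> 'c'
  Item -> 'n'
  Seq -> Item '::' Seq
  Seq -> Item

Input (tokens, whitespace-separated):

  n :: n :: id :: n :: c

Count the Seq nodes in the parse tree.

5

[Seq [Item n] :: [Seq [Item n] :: [Seq [Item id] :: [Seq [Item n] :: [Seq [Item c]]]]]]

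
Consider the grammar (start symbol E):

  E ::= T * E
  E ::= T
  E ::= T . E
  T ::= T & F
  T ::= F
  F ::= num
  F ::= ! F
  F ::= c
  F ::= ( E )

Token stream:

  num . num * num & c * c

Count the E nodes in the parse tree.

[E [T [F num]] . [E [T [F num]] * [E [T [T [F num]] & [F c]] * [E [T [F c]]]]]]

4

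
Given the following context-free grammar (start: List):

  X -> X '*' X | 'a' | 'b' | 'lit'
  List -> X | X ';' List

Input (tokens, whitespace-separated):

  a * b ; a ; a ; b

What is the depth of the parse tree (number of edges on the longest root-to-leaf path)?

5

[List [X [X a] * [X b]] ; [List [X a] ; [List [X a] ; [List [X b]]]]]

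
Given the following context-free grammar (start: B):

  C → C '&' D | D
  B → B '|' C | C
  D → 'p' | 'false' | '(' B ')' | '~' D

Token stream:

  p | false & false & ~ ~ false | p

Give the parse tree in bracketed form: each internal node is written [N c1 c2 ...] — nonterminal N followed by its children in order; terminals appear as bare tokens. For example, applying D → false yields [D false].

B
B | C
B | C | C
C | C | C
D | C | C
p | C | C
p | C & D | C
p | C & D & D | C
p | D & D & D | C
p | false & D & D | C
p | false & false & D | C
p | false & false & ~ D | C
p | false & false & ~ ~ D | C
p | false & false & ~ ~ false | C
p | false & false & ~ ~ false | D
p | false & false & ~ ~ false | p

[B [B [B [C [D p]]] | [C [C [C [D false]] & [D false]] & [D ~ [D ~ [D false]]]]] | [C [D p]]]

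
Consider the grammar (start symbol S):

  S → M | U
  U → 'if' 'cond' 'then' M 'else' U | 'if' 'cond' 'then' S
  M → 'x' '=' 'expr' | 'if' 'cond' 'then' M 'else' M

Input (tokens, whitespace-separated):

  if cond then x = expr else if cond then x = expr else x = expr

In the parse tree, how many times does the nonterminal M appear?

5

[S [M if cond then [M x = expr] else [M if cond then [M x = expr] else [M x = expr]]]]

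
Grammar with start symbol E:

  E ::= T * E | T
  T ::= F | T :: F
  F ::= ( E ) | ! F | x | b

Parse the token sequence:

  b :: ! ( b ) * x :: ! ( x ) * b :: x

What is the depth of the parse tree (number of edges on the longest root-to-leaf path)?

8

[E [T [T [F b]] :: [F ! [F ( [E [T [F b]]] )]]] * [E [T [T [F x]] :: [F ! [F ( [E [T [F x]]] )]]] * [E [T [T [F b]] :: [F x]]]]]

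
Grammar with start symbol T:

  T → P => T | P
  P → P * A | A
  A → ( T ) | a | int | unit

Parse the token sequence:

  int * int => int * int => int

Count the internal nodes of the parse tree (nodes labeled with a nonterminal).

13

[T [P [P [A int]] * [A int]] => [T [P [P [A int]] * [A int]] => [T [P [A int]]]]]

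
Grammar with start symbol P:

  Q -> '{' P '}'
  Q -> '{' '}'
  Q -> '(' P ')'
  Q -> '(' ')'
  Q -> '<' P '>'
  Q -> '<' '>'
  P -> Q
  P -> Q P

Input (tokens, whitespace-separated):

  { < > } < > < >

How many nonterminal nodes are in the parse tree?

8

[P [Q { [P [Q < >]] }] [P [Q < >] [P [Q < >]]]]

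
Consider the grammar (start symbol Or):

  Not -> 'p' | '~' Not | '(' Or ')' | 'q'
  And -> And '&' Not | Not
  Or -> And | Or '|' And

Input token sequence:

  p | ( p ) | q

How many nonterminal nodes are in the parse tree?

[Or [Or [Or [And [Not p]]] | [And [Not ( [Or [And [Not p]]] )]]] | [And [Not q]]]

12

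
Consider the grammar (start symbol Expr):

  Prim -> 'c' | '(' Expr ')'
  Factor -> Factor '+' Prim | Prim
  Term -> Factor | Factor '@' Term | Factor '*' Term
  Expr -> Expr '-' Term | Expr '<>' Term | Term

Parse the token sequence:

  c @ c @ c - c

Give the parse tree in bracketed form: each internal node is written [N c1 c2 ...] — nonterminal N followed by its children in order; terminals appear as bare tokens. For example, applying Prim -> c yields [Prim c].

[Expr [Expr [Term [Factor [Prim c]] @ [Term [Factor [Prim c]] @ [Term [Factor [Prim c]]]]]] - [Term [Factor [Prim c]]]]

Expr
Expr - Term
Term - Term
Factor @ Term - Term
Prim @ Term - Term
c @ Term - Term
c @ Factor @ Term - Term
c @ Prim @ Term - Term
c @ c @ Term - Term
c @ c @ Factor - Term
c @ c @ Prim - Term
c @ c @ c - Term
c @ c @ c - Factor
c @ c @ c - Prim
c @ c @ c - c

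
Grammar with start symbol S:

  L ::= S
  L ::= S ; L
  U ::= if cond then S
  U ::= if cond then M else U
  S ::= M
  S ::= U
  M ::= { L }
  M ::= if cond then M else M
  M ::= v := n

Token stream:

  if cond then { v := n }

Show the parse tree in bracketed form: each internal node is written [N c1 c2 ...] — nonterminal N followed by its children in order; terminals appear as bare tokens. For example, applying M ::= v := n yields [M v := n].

[S [U if cond then [S [M { [L [S [M v := n]]] }]]]]

S
U
if cond then S
if cond then M
if cond then { L }
if cond then { S }
if cond then { M }
if cond then { v := n }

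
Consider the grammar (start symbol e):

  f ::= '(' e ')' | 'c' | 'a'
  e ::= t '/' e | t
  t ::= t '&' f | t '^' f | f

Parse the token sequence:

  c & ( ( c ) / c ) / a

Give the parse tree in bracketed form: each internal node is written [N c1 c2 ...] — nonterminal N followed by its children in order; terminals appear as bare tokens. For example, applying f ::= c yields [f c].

[e [t [t [f c]] & [f ( [e [t [f ( [e [t [f c]]] )]] / [e [t [f c]]]] )]] / [e [t [f a]]]]

e
t / e
t & f / e
f & f / e
c & f / e
c & ( e ) / e
c & ( t / e ) / e
c & ( f / e ) / e
c & ( ( e ) / e ) / e
c & ( ( t ) / e ) / e
c & ( ( f ) / e ) / e
c & ( ( c ) / e ) / e
c & ( ( c ) / t ) / e
c & ( ( c ) / f ) / e
c & ( ( c ) / c ) / e
c & ( ( c ) / c ) / t
c & ( ( c ) / c ) / f
c & ( ( c ) / c ) / a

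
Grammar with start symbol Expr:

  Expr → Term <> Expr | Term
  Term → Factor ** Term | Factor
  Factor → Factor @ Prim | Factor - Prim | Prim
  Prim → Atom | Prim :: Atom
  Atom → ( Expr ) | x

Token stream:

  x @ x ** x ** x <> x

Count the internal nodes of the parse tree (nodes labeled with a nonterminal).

21

[Expr [Term [Factor [Factor [Prim [Atom x]]] @ [Prim [Atom x]]] ** [Term [Factor [Prim [Atom x]]] ** [Term [Factor [Prim [Atom x]]]]]] <> [Expr [Term [Factor [Prim [Atom x]]]]]]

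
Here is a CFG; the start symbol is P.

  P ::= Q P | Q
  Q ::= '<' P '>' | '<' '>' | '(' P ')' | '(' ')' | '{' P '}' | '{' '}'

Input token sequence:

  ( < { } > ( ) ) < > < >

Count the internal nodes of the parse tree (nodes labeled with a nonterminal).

[P [Q ( [P [Q < [P [Q { }]] >] [P [Q ( )]]] )] [P [Q < >] [P [Q < >]]]]

12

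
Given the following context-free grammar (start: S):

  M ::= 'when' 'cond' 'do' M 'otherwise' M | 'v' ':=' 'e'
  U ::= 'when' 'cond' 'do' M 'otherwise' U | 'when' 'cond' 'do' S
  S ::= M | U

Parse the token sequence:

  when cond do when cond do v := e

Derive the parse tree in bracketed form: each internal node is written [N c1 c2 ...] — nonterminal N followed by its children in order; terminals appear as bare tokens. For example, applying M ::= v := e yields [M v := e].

S
U
when cond do S
when cond do U
when cond do when cond do S
when cond do when cond do M
when cond do when cond do v := e

[S [U when cond do [S [U when cond do [S [M v := e]]]]]]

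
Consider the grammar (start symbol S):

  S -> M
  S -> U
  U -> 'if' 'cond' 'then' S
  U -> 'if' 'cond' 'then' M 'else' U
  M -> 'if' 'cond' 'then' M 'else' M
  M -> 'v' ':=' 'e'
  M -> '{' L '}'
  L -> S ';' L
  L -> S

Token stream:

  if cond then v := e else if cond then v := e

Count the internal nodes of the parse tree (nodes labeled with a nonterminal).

[S [U if cond then [M v := e] else [U if cond then [S [M v := e]]]]]

6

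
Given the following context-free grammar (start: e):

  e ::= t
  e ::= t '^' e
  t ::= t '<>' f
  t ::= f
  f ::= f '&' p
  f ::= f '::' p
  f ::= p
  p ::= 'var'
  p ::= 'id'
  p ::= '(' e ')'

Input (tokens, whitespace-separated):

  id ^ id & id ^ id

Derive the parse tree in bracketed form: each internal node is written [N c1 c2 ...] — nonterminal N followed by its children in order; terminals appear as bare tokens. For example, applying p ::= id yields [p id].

e
t ^ e
f ^ e
p ^ e
id ^ e
id ^ t ^ e
id ^ f ^ e
id ^ f & p ^ e
id ^ p & p ^ e
id ^ id & p ^ e
id ^ id & id ^ e
id ^ id & id ^ t
id ^ id & id ^ f
id ^ id & id ^ p
id ^ id & id ^ id

[e [t [f [p id]]] ^ [e [t [f [f [p id]] & [p id]]] ^ [e [t [f [p id]]]]]]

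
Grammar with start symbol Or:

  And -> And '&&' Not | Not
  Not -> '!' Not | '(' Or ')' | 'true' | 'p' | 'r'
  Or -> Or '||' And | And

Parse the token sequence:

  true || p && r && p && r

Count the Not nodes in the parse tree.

[Or [Or [And [Not true]]] || [And [And [And [And [Not p]] && [Not r]] && [Not p]] && [Not r]]]

5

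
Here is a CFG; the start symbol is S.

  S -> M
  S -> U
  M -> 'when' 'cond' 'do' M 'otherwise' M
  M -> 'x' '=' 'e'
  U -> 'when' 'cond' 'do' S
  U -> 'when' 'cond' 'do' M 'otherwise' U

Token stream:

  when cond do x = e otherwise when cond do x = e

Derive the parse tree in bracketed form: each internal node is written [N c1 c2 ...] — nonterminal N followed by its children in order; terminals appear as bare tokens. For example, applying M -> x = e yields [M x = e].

S
U
when cond do M otherwise U
when cond do x = e otherwise U
when cond do x = e otherwise when cond do S
when cond do x = e otherwise when cond do M
when cond do x = e otherwise when cond do x = e

[S [U when cond do [M x = e] otherwise [U when cond do [S [M x = e]]]]]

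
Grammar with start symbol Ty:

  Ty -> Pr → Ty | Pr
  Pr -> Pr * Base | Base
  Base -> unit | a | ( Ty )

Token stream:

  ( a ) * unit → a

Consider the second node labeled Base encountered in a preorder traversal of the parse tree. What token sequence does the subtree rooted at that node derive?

a

[Ty [Pr [Pr [Base ( [Ty [Pr [Base a]]] )]] * [Base unit]] → [Ty [Pr [Base a]]]]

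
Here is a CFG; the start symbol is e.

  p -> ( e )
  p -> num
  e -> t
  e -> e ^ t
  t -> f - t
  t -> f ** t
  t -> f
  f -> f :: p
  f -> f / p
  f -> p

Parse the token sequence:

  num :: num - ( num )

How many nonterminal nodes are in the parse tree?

13

[e [t [f [f [p num]] :: [p num]] - [t [f [p ( [e [t [f [p num]]]] )]]]]]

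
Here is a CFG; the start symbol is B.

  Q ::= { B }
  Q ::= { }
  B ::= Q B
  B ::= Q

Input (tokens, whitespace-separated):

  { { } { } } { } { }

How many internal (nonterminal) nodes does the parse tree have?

10

[B [Q { [B [Q { }] [B [Q { }]]] }] [B [Q { }] [B [Q { }]]]]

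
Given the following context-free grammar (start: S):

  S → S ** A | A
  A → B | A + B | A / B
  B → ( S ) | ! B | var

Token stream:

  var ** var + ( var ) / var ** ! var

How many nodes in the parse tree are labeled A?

[S [S [S [A [B var]]] ** [A [A [A [B var]] + [B ( [S [A [B var]]] )]] / [B var]]] ** [A [B ! [B var]]]]

6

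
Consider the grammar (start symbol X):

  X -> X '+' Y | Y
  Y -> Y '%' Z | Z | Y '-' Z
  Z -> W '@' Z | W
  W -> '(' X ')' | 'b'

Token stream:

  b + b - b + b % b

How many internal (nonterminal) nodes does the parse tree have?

18

[X [X [X [Y [Z [W b]]]] + [Y [Y [Z [W b]]] - [Z [W b]]]] + [Y [Y [Z [W b]]] % [Z [W b]]]]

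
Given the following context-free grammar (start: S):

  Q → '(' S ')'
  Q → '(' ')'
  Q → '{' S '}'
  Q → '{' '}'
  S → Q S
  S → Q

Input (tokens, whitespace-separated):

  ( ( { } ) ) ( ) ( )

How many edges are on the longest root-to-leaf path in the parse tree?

6

[S [Q ( [S [Q ( [S [Q { }]] )]] )] [S [Q ( )] [S [Q ( )]]]]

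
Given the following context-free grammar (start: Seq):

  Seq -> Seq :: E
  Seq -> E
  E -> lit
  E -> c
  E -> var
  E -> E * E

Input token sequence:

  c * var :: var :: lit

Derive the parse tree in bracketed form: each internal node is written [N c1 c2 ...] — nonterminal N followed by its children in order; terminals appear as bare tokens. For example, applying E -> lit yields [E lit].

[Seq [Seq [Seq [E [E c] * [E var]]] :: [E var]] :: [E lit]]

Seq
Seq :: E
Seq :: E :: E
E :: E :: E
E * E :: E :: E
c * E :: E :: E
c * var :: E :: E
c * var :: var :: E
c * var :: var :: lit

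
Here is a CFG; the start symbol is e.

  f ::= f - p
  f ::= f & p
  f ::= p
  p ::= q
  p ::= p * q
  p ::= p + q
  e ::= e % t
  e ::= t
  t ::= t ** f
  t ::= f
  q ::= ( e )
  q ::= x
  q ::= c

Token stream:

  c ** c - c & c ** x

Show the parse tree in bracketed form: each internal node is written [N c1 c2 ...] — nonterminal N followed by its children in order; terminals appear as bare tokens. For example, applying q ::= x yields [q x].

[e [t [t [t [f [p [q c]]]] ** [f [f [f [p [q c]]] - [p [q c]]] & [p [q c]]]] ** [f [p [q x]]]]]

e
t
t ** f
t ** f ** f
f ** f ** f
p ** f ** f
q ** f ** f
c ** f ** f
c ** f & p ** f
c ** f - p & p ** f
c ** p - p & p ** f
c ** q - p & p ** f
c ** c - p & p ** f
c ** c - q & p ** f
c ** c - c & p ** f
c ** c - c & q ** f
c ** c - c & c ** f
c ** c - c & c ** p
c ** c - c & c ** q
c ** c - c & c ** x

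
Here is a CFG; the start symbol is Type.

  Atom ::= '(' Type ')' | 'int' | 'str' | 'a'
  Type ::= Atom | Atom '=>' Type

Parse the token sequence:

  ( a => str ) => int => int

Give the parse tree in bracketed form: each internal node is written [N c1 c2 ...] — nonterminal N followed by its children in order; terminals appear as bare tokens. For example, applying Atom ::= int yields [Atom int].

Type
Atom => Type
( Type ) => Type
( Atom => Type ) => Type
( a => Type ) => Type
( a => Atom ) => Type
( a => str ) => Type
( a => str ) => Atom => Type
( a => str ) => int => Type
( a => str ) => int => Atom
( a => str ) => int => int

[Type [Atom ( [Type [Atom a] => [Type [Atom str]]] )] => [Type [Atom int] => [Type [Atom int]]]]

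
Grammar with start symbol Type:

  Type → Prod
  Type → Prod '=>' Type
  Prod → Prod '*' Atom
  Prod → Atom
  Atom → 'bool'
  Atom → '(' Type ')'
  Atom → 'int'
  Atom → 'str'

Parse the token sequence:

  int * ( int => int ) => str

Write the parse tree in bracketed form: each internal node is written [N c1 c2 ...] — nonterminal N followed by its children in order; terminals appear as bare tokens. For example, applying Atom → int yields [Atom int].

Type
Prod => Type
Prod * Atom => Type
Atom * Atom => Type
int * Atom => Type
int * ( Type ) => Type
int * ( Prod => Type ) => Type
int * ( Atom => Type ) => Type
int * ( int => Type ) => Type
int * ( int => Prod ) => Type
int * ( int => Atom ) => Type
int * ( int => int ) => Type
int * ( int => int ) => Prod
int * ( int => int ) => Atom
int * ( int => int ) => str

[Type [Prod [Prod [Atom int]] * [Atom ( [Type [Prod [Atom int]] => [Type [Prod [Atom int]]]] )]] => [Type [Prod [Atom str]]]]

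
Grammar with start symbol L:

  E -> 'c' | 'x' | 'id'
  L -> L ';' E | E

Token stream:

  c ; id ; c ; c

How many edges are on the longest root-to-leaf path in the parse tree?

5

[L [L [L [L [E c]] ; [E id]] ; [E c]] ; [E c]]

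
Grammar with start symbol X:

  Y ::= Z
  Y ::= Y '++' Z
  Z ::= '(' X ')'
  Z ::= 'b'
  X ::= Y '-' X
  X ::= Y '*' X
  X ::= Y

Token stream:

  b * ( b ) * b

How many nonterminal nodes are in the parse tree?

[X [Y [Z b]] * [X [Y [Z ( [X [Y [Z b]]] )]] * [X [Y [Z b]]]]]

12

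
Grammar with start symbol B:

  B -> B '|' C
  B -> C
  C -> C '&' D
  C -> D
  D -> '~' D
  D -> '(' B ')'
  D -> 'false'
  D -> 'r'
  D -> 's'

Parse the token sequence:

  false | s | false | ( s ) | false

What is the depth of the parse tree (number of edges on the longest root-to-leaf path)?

7

[B [B [B [B [B [C [D false]]] | [C [D s]]] | [C [D false]]] | [C [D ( [B [C [D s]]] )]]] | [C [D false]]]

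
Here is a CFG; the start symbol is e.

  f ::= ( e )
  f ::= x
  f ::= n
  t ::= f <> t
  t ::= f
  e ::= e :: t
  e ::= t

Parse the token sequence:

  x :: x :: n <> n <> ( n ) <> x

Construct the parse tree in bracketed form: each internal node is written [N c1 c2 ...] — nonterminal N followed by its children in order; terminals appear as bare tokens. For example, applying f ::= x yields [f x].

e
e :: t
e :: t :: t
t :: t :: t
f :: t :: t
x :: t :: t
x :: f :: t
x :: x :: t
x :: x :: f <> t
x :: x :: n <> t
x :: x :: n <> f <> t
x :: x :: n <> n <> t
x :: x :: n <> n <> f <> t
x :: x :: n <> n <> ( e ) <> t
x :: x :: n <> n <> ( t ) <> t
x :: x :: n <> n <> ( f ) <> t
x :: x :: n <> n <> ( n ) <> t
x :: x :: n <> n <> ( n ) <> f
x :: x :: n <> n <> ( n ) <> x

[e [e [e [t [f x]]] :: [t [f x]]] :: [t [f n] <> [t [f n] <> [t [f ( [e [t [f n]]] )] <> [t [f x]]]]]]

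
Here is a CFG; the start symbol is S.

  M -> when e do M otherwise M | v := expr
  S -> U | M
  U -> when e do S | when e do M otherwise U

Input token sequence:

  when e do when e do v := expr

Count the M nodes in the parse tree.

[S [U when e do [S [U when e do [S [M v := expr]]]]]]

1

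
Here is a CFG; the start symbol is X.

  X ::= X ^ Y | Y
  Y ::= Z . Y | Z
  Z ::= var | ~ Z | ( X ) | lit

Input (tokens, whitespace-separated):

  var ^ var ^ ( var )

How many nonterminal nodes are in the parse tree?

12

[X [X [X [Y [Z var]]] ^ [Y [Z var]]] ^ [Y [Z ( [X [Y [Z var]]] )]]]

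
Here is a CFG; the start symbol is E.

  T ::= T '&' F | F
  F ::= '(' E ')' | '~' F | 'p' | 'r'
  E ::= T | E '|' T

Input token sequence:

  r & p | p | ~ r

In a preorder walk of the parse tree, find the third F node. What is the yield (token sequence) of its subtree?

[E [E [E [T [T [F r]] & [F p]]] | [T [F p]]] | [T [F ~ [F r]]]]

p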